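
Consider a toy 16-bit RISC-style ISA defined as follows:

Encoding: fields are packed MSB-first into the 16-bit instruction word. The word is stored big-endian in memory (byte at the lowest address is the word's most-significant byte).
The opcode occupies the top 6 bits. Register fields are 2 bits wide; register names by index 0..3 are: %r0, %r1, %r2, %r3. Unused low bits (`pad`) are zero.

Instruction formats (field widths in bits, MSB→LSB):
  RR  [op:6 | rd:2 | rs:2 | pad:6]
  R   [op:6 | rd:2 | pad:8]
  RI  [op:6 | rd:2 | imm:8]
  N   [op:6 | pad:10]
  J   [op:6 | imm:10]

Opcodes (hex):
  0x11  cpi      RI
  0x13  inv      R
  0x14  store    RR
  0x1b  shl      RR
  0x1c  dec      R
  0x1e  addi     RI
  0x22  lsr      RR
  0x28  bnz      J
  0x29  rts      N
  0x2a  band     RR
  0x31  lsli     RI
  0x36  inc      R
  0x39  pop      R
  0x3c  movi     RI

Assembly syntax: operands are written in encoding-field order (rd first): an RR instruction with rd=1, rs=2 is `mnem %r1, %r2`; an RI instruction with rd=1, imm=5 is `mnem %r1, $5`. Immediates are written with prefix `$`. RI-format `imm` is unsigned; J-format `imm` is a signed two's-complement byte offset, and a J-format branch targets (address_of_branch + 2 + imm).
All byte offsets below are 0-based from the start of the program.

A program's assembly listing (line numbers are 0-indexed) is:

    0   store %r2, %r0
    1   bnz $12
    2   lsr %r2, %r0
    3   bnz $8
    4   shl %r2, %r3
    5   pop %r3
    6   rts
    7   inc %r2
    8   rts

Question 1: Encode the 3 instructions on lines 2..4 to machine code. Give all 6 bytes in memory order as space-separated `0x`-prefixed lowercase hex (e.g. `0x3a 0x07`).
0x8a 0x00 0xa0 0x08 0x6e 0xc0

line 2 (lsr): pack op=0x22:6|rd=2:2|rs=0:2|pad=0:6 = 0x8a00; big→ 8a 00
line 3 (bnz): pack op=0x28:6|imm=8:10 = 0xa008; big→ a0 08
line 4 (shl): pack op=0x1b:6|rd=2:2|rs=3:2|pad=0:6 = 0x6ec0; big→ 6e c0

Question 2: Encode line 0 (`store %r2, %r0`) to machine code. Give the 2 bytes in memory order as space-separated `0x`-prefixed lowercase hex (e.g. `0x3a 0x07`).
0x52 0x00

line 0 (store): pack op=0x14:6|rd=2:2|rs=0:2|pad=0:6 = 0x5200; big→ 52 00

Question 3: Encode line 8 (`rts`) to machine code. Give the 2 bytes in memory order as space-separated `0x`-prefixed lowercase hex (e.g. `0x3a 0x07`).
0xa4 0x00

line 8 (rts): pack op=0x29:6|pad=0:10 = 0xa400; big→ a4 00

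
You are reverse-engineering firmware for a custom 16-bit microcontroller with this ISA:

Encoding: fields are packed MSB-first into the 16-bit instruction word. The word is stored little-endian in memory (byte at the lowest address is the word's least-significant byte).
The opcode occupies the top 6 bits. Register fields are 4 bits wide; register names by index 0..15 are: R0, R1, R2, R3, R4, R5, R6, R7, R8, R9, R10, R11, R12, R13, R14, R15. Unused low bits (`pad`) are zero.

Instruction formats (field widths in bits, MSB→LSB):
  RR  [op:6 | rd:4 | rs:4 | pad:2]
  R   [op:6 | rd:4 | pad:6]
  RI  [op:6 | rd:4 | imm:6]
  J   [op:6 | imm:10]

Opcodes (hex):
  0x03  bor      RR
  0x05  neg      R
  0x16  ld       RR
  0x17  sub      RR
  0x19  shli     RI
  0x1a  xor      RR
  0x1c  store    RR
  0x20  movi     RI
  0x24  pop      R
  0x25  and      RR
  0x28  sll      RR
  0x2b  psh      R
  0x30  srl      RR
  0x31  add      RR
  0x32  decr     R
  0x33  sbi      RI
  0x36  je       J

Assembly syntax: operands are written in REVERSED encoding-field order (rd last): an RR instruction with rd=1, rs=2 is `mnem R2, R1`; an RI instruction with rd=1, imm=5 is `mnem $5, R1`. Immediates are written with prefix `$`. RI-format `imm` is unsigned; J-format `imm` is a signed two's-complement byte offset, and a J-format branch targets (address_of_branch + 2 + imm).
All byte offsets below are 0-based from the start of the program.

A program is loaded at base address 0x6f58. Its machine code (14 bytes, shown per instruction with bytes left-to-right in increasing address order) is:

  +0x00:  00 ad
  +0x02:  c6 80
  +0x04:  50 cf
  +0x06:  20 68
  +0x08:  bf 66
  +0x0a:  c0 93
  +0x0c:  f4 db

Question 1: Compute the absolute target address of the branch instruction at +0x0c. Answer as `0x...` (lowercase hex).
off 0x0c: read f4 db as little → 0xdbf4
  opcode bits[15:10]=0x36: je/J
  imm@[9:0]=0x3f4 (s10→-12) ⇒ $-12
  target = base 0x6f58 + off 0x0c + 2 + imm -12 = 0x6f5a

0x6f5a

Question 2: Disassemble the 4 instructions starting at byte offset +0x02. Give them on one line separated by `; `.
@+02  little-endian(c6 80) = 0x80c6
  top 6b → 0x20 → movi [RI]
  rd: (w>>6)&0xf=0x3 → R3
  imm: (w>>0)&0x3f=0x6 → $6
@+04  little-endian(50 cf) = 0xcf50
  top 6b → 0x33 → sbi [RI]
  rd: (w>>6)&0xf=0xd → R13
  imm: (w>>0)&0x3f=0x10 → $16
@+06  little-endian(20 68) = 0x6820
  top 6b → 0x1a → xor [RR]
  rd: (w>>6)&0xf=0x0 → R0
  rs: (w>>2)&0xf=0x8 → R8
@+08  little-endian(bf 66) = 0x66bf
  top 6b → 0x19 → shli [RI]
  rd: (w>>6)&0xf=0xa → R10
  imm: (w>>0)&0x3f=0x3f → $63

movi $6, R3; sbi $16, R13; xor R8, R0; shli $63, R10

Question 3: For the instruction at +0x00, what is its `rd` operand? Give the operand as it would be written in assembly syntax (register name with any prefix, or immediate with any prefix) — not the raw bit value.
@+00  little-endian(00 ad) = 0xad00
  top 6b → 0x2b → psh [R]
  rd@[9:6]=0x4 ⇒ R4

R4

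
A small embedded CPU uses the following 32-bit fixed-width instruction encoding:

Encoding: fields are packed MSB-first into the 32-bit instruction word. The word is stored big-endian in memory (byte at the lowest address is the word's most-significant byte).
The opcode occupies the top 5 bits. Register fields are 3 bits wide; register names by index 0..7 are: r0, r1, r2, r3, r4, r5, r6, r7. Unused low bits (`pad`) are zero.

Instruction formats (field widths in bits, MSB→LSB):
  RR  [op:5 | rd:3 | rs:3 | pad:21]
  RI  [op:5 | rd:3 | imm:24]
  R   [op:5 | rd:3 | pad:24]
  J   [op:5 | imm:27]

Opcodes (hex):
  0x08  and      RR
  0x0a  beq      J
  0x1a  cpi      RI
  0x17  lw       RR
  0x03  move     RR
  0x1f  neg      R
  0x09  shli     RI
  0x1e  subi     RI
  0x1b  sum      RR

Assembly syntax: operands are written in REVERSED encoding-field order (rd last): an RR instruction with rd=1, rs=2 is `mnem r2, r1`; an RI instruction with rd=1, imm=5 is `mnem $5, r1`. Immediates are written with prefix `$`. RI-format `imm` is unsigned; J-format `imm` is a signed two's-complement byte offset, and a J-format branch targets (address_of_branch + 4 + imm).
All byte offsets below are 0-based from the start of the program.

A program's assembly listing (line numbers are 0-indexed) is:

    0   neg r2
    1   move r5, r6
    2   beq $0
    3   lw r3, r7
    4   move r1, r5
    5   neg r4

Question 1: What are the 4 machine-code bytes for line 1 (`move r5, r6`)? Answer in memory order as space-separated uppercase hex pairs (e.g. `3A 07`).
1E A0 00 00

1. move fields op=0x3:5|rd=6:3|rs=5:3|pad=0:21 → word 1ea00000h → 1e a0 00 00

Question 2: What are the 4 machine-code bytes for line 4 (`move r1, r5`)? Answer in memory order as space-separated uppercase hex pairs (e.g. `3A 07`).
1D 20 00 00

L4: move op=0x3:5|rd=5:3|rs=1:3|pad=0:21 ⇒ 0x1d200000 ⇒ big 1d 20 00 00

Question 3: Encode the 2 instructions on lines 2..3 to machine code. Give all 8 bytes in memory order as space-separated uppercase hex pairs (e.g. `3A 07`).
50 00 00 00 BF 60 00 00

L2: beq op=0xa:5|imm=0:27 ⇒ 0x50000000 ⇒ big 50 00 00 00
L3: lw op=0x17:5|rd=7:3|rs=3:3|pad=0:21 ⇒ 0xbf600000 ⇒ big bf 60 00 00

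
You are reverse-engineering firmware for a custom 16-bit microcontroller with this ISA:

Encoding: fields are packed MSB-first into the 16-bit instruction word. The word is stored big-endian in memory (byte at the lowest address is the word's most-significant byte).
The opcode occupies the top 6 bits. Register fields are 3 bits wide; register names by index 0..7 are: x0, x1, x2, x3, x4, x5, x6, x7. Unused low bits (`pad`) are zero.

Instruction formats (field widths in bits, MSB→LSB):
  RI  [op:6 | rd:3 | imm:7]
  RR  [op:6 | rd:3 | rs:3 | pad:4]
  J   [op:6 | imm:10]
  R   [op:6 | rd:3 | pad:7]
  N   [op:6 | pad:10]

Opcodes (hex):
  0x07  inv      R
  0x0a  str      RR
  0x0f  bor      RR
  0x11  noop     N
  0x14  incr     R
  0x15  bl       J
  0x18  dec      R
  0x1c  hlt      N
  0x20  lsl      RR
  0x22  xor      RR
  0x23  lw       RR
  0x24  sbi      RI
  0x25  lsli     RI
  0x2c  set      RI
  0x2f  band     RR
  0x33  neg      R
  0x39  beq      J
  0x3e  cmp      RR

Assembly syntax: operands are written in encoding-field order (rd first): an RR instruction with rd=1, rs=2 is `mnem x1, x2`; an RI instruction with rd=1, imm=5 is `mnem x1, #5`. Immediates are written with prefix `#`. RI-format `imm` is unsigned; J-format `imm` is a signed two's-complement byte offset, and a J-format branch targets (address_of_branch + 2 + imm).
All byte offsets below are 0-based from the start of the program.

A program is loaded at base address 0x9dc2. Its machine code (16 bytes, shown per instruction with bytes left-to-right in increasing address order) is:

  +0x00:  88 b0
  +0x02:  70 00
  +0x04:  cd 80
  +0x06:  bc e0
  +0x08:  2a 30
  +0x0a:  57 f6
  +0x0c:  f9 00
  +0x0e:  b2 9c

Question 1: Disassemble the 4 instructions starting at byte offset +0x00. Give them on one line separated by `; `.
off 0x00: read 88 b0 as big → 0x88b0
  opcode bits[15:10]=0x22: xor/RR
  rd@[9:7]=0x1 ⇒ x1
  rs@[6:4]=0x3 ⇒ x3
off 0x02: read 70 00 as big → 0x7000
  opcode bits[15:10]=0x1c: hlt/N
off 0x04: read cd 80 as big → 0xcd80
  opcode bits[15:10]=0x33: neg/R
  rd@[9:7]=0x3 ⇒ x3
off 0x06: read bc e0 as big → 0xbce0
  opcode bits[15:10]=0x2f: band/RR
  rd@[9:7]=0x1 ⇒ x1
  rs@[6:4]=0x6 ⇒ x6

xor x1, x3; hlt; neg x3; band x1, x6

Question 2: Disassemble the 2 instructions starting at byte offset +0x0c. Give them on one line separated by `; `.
@+0c  big-endian(f9 00) = 0xf900
  top 6b → 0x3e → cmp [RR]
  [9:7] rd=2 = x2
  [6:4] rs=0 = x0
@+0e  big-endian(b2 9c) = 0xb29c
  top 6b → 0x2c → set [RI]
  [9:7] rd=5 = x5
  [6:0] imm=28 = #28

cmp x2, x0; set x5, #28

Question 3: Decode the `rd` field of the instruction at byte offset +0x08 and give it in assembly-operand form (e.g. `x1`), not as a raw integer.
@+08  big-endian(2a 30) = 0x2a30
  opcode bits[15:10]=0xa: str/RR
  rd@[9:7]=0x4 ⇒ x4
  rs@[6:4]=0x3 ⇒ x3

x4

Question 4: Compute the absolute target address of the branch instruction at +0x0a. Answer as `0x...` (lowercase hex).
0x9dc4

off 0x0a: read 57 f6 as big → 0x57f6
  op=0x57f6>>10=0x15 ⇒ bl (J)
  imm: (w>>0)&0x3ff=0x3f6 (s10→-10) → #-10
  target = base 0x9dc2 + off 0x0a + 2 + imm -10 = 0x9dc4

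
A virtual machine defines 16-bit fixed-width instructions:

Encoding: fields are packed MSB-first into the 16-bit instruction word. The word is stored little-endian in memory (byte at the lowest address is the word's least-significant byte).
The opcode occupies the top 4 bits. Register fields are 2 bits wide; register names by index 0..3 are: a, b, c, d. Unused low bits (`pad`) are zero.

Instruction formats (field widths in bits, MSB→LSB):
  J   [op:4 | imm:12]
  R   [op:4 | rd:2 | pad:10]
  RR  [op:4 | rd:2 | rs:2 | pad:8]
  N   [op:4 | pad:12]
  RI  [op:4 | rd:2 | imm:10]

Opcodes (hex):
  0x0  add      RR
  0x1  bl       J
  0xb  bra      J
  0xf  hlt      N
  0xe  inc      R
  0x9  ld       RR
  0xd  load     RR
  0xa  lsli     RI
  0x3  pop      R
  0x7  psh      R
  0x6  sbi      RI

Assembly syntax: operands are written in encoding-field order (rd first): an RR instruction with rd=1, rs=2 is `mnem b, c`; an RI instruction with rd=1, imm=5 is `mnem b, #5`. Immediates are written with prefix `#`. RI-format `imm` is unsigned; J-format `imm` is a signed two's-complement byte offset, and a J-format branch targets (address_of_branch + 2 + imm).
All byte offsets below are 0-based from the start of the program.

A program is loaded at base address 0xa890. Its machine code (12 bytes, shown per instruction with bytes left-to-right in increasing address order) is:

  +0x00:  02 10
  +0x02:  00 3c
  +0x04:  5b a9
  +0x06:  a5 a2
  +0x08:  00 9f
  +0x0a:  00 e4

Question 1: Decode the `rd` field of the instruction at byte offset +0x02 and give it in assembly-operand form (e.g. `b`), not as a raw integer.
+0x02: 00 3c ⇒ word 0x3c00 (little)
  opcode bits[15:12]=0x3: pop/R
  [11:10] rd=3 = d

d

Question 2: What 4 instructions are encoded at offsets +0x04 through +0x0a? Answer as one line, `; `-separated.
lsli c, #347; lsli a, #677; ld d, d; inc b

[04] 5b a9 → 0xa95b
  op=0xa95b>>12=0xa ⇒ lsli (RI)
  rd@[11:10]=0x2 ⇒ c
  imm@[9:0]=0x15b ⇒ #347
[06] a5 a2 → 0xa2a5
  op=0xa2a5>>12=0xa ⇒ lsli (RI)
  rd@[11:10]=0x0 ⇒ a
  imm@[9:0]=0x2a5 ⇒ #677
[08] 00 9f → 0x9f00
  op=0x9f00>>12=0x9 ⇒ ld (RR)
  rd@[11:10]=0x3 ⇒ d
  rs@[9:8]=0x3 ⇒ d
[0a] 00 e4 → 0xe400
  op=0xe400>>12=0xe ⇒ inc (R)
  rd@[11:10]=0x1 ⇒ b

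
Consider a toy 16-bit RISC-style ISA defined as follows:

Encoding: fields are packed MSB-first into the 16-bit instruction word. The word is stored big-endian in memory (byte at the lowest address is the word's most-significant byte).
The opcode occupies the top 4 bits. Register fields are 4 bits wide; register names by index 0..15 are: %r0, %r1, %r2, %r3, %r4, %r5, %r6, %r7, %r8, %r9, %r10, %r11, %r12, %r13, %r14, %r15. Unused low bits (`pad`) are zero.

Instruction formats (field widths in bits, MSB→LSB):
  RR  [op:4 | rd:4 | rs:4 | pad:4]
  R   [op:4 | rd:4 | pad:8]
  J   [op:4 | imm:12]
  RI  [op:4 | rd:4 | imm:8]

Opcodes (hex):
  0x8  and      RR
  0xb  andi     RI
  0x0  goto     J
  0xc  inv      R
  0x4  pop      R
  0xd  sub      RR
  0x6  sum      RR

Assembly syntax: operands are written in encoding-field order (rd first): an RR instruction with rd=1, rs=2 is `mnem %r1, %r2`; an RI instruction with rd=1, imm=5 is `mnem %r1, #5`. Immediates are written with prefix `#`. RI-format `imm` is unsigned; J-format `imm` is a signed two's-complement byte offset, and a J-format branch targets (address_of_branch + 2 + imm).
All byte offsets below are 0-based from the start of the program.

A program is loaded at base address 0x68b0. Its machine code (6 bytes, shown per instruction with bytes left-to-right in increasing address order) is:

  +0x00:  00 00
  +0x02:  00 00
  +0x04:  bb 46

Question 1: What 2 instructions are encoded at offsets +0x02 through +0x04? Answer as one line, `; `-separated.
goto #0; andi %r11, #70

@+02  big-endian(00 00) = 0x0000
  top 4b → 0x0 → goto [J]
  imm: (w>>0)&0xfff=0x0 → #0
@+04  big-endian(bb 46) = 0xbb46
  top 4b → 0xb → andi [RI]
  rd: (w>>8)&0xf=0xb → %r11
  imm: (w>>0)&0xff=0x46 → #70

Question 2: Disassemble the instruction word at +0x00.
goto #0

+0x00: 00 00 ⇒ word 0x0000 (big)
  top 4b → 0x0 → goto [J]
  imm: (w>>0)&0xfff=0x0 → #0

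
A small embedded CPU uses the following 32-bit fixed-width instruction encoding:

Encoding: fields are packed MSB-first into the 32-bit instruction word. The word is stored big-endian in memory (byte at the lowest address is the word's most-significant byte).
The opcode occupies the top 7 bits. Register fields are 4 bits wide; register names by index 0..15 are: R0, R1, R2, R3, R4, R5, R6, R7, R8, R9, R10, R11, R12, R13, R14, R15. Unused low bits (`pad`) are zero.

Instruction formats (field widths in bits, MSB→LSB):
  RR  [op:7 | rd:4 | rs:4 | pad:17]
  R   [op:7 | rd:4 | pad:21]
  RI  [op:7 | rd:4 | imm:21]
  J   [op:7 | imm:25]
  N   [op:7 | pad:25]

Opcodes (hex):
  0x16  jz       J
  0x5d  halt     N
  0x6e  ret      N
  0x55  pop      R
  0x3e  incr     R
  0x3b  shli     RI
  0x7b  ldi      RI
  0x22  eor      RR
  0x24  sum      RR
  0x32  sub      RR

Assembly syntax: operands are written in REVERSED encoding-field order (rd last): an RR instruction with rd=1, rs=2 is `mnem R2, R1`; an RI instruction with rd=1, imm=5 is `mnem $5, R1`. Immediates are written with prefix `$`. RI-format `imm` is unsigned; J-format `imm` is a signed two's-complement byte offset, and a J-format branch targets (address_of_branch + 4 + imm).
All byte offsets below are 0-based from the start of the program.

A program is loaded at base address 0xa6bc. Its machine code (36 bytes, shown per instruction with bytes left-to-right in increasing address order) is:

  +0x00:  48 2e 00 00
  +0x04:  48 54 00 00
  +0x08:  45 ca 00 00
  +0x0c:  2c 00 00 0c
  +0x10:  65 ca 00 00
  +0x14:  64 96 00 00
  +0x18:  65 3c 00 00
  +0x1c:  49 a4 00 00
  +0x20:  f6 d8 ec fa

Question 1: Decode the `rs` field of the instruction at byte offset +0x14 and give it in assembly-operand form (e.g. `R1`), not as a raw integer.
off 0x14: read 64 96 00 00 as big → 0x64960000
  top 7b → 0x32 → sub [RR]
  rd@[24:21]=0x4 ⇒ R4
  rs@[20:17]=0xb ⇒ R11

R11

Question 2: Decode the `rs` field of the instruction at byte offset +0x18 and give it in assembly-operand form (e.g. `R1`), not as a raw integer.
R14

@+18  big-endian(65 3c 00 00) = 0x653c0000
  op=0x653c0000>>25=0x32 ⇒ sub (RR)
  [24:21] rd=9 = R9
  [20:17] rs=14 = R14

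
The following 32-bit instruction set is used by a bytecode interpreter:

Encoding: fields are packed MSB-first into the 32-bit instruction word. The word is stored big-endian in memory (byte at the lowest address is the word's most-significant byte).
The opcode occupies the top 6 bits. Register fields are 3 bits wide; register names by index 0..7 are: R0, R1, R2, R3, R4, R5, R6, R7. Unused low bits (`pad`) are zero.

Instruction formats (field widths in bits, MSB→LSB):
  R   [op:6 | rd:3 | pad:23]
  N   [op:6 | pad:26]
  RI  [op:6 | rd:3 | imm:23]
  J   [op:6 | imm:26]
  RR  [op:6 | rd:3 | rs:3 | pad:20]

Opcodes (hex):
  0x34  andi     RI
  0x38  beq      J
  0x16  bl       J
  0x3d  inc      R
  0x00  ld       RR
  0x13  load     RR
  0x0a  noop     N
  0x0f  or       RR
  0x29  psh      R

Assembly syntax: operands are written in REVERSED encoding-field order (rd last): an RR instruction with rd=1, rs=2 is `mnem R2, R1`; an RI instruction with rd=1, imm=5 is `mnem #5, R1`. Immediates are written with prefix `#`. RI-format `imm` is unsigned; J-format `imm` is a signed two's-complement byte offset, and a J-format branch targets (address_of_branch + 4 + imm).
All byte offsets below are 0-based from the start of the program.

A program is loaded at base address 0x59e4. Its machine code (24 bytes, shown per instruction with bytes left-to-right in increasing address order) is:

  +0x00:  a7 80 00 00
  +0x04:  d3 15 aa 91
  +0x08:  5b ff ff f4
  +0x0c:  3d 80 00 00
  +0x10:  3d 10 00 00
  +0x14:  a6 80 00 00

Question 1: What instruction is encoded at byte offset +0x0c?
off 0x0c: read 3d 80 00 00 as big → 0x3d800000
  top 6b → 0xf → or [RR]
  rd: (w>>23)&0x7=0x3 → R3
  rs: (w>>20)&0x7=0x0 → R0

or R0, R3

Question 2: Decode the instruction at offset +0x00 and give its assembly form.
+0x00: a7 80 00 00 ⇒ word 0xa7800000 (big)
  opcode bits[31:26]=0x29: psh/R
  [25:23] rd=7 = R7

psh R7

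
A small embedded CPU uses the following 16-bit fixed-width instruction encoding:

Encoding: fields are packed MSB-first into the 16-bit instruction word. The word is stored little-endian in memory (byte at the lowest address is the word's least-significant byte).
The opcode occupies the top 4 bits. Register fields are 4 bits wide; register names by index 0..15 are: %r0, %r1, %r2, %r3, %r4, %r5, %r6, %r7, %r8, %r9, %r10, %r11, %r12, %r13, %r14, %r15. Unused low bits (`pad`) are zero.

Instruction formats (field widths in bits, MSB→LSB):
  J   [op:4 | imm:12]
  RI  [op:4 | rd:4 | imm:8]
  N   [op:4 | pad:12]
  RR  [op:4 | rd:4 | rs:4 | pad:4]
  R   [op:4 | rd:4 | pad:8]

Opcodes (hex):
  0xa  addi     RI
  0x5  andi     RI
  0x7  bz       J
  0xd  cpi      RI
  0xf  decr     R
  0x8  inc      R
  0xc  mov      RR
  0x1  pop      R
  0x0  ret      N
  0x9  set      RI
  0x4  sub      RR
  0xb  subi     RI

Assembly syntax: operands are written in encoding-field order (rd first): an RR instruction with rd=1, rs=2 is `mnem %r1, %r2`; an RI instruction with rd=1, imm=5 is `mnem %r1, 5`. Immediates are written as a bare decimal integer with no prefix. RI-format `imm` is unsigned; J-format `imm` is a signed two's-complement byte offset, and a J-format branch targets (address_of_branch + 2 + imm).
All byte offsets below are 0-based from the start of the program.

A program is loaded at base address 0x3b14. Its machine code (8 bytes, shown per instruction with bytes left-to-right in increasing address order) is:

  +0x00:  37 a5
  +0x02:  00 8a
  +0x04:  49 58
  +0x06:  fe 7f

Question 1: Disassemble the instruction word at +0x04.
andi %r8, 73

@+04  little-endian(49 58) = 0x5849
  opcode bits[15:12]=0x5: andi/RI
  rd: (w>>8)&0xf=0x8 → %r8
  imm: (w>>0)&0xff=0x49 → 73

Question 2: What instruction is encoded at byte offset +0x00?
[00] 37 a5 → 0xa537
  op=0xa537>>12=0xa ⇒ addi (RI)
  rd: (w>>8)&0xf=0x5 → %r5
  imm: (w>>0)&0xff=0x37 → 55

addi %r5, 55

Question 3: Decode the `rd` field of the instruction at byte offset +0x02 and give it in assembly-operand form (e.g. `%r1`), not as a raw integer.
@+02  little-endian(00 8a) = 0x8a00
  top 4b → 0x8 → inc [R]
  rd: (w>>8)&0xf=0xa → %r10

%r10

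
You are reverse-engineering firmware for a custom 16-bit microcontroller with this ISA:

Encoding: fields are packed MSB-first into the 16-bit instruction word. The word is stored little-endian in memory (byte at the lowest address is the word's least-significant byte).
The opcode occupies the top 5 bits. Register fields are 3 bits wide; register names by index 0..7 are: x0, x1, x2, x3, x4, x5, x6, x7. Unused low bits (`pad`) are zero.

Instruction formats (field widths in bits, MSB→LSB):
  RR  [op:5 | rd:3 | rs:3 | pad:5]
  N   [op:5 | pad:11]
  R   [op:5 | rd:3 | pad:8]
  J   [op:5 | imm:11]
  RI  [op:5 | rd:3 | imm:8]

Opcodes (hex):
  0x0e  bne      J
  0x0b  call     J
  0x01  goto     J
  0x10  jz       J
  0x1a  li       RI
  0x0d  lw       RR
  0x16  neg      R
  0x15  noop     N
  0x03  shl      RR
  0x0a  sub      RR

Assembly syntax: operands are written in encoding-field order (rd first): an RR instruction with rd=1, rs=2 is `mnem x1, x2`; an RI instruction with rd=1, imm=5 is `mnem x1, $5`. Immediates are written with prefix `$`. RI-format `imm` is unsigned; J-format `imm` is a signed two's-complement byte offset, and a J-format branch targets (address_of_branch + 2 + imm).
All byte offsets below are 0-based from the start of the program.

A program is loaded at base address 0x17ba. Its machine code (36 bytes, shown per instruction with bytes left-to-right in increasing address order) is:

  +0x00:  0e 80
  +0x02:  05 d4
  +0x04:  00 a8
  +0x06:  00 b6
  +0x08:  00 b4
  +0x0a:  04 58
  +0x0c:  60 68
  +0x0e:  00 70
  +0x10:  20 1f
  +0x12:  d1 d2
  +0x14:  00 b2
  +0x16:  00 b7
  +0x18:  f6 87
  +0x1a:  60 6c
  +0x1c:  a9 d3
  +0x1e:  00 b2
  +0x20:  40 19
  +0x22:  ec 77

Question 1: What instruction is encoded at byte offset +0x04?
noop

+0x04: 00 a8 ⇒ word 0xa800 (little)
  top 5b → 0x15 → noop [N]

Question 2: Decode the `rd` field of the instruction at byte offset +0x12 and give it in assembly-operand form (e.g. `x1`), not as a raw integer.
x2

@+12  little-endian(d1 d2) = 0xd2d1
  top 5b → 0x1a → li [RI]
  rd@[10:8]=0x2 ⇒ x2
  imm@[7:0]=0xd1 ⇒ $209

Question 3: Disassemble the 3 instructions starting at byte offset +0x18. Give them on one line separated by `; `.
jz $-10; lw x4, x3; li x3, $169

+0x18: f6 87 ⇒ word 0x87f6 (little)
  op=0x87f6>>11=0x10 ⇒ jz (J)
  imm@[10:0]=0x7f6 (s11→-10) ⇒ $-10
+0x1a: 60 6c ⇒ word 0x6c60 (little)
  op=0x6c60>>11=0xd ⇒ lw (RR)
  rd@[10:8]=0x4 ⇒ x4
  rs@[7:5]=0x3 ⇒ x3
+0x1c: a9 d3 ⇒ word 0xd3a9 (little)
  op=0xd3a9>>11=0x1a ⇒ li (RI)
  rd@[10:8]=0x3 ⇒ x3
  imm@[7:0]=0xa9 ⇒ $169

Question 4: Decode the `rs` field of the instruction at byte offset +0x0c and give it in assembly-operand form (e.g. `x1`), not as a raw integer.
x3

+0x0c: 60 68 ⇒ word 0x6860 (little)
  opcode bits[15:11]=0xd: lw/RR
  rd: (w>>8)&0x7=0x0 → x0
  rs: (w>>5)&0x7=0x3 → x3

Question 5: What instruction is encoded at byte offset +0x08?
@+08  little-endian(00 b4) = 0xb400
  top 5b → 0x16 → neg [R]
  [10:8] rd=4 = x4

neg x4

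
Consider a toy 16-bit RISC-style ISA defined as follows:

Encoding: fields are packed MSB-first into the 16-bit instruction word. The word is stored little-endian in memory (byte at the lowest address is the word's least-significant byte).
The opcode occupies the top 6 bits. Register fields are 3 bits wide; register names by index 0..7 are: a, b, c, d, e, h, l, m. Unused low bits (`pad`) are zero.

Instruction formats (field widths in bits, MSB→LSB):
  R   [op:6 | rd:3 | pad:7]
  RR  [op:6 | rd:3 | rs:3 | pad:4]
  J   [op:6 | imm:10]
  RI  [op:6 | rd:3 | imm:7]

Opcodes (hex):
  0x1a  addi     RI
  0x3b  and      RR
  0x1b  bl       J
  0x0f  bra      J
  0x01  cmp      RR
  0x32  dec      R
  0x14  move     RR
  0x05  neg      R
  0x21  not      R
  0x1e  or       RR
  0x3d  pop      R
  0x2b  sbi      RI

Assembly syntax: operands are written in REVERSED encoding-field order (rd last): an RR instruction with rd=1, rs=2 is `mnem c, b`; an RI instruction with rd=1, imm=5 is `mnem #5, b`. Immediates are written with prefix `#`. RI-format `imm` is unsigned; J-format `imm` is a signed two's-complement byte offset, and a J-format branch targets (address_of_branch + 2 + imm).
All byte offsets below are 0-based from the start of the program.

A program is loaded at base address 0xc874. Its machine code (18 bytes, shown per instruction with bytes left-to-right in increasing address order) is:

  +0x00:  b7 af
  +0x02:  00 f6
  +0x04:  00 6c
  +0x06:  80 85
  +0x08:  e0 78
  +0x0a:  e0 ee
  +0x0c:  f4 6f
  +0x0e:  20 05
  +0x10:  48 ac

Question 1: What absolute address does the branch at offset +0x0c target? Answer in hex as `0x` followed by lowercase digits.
0xc876

+0x0c: f4 6f ⇒ word 0x6ff4 (little)
  opcode bits[15:10]=0x1b: bl/J
  [9:0] imm=1012 (s10→-12) = #-12
  target = base 0xc874 + off 0x0c + 2 + imm -12 = 0xc876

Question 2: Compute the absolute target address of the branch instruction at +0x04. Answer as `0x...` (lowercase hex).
0xc87a

off 0x04: read 00 6c as little → 0x6c00
  op=0x6c00>>10=0x1b ⇒ bl (J)
  imm: (w>>0)&0x3ff=0x0 → #0
  target = base 0xc874 + off 0x04 + 2 + imm 0 = 0xc87a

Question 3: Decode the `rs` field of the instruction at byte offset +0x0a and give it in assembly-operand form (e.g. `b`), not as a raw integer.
off 0x0a: read e0 ee as little → 0xeee0
  opcode bits[15:10]=0x3b: and/RR
  rd: (w>>7)&0x7=0x5 → h
  rs: (w>>4)&0x7=0x6 → l

l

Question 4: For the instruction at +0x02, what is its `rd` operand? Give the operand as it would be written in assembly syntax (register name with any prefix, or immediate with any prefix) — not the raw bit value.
[02] 00 f6 → 0xf600
  op=0xf600>>10=0x3d ⇒ pop (R)
  rd@[9:7]=0x4 ⇒ e

e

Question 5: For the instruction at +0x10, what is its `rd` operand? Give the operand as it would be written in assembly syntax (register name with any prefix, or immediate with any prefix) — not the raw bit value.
a

[10] 48 ac → 0xac48
  op=0xac48>>10=0x2b ⇒ sbi (RI)
  rd: (w>>7)&0x7=0x0 → a
  imm: (w>>0)&0x7f=0x48 → #72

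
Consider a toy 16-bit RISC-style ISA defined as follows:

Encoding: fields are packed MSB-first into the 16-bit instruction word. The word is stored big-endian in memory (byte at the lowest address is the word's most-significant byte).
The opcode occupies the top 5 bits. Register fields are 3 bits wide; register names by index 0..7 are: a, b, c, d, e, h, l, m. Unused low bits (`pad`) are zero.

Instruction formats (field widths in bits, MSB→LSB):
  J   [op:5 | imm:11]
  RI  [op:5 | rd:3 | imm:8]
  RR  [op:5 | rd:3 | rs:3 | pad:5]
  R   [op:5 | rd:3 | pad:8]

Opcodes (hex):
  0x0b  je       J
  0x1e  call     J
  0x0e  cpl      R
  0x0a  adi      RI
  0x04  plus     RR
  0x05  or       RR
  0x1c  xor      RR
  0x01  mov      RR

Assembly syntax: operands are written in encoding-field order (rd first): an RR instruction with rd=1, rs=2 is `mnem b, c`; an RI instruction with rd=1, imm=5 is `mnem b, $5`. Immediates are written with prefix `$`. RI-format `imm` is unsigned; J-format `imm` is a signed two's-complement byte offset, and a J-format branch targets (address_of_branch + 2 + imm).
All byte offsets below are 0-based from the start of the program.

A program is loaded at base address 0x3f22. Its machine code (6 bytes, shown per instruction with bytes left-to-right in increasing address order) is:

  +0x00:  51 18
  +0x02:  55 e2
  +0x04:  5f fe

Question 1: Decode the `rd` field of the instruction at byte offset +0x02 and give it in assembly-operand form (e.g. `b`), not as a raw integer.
h

@+02  big-endian(55 e2) = 0x55e2
  op=0x55e2>>11=0xa ⇒ adi (RI)
  rd: (w>>8)&0x7=0x5 → h
  imm: (w>>0)&0xff=0xe2 → $226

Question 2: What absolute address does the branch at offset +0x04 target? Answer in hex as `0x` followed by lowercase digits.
0x3f26

@+04  big-endian(5f fe) = 0x5ffe
  opcode bits[15:11]=0xb: je/J
  [10:0] imm=2046 (s11→-2) = $-2
  target = base 0x3f22 + off 0x04 + 2 + imm -2 = 0x3f26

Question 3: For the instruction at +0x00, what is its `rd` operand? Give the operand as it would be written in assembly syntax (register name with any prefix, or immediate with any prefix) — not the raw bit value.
b

@+00  big-endian(51 18) = 0x5118
  opcode bits[15:11]=0xa: adi/RI
  [10:8] rd=1 = b
  [7:0] imm=24 = $24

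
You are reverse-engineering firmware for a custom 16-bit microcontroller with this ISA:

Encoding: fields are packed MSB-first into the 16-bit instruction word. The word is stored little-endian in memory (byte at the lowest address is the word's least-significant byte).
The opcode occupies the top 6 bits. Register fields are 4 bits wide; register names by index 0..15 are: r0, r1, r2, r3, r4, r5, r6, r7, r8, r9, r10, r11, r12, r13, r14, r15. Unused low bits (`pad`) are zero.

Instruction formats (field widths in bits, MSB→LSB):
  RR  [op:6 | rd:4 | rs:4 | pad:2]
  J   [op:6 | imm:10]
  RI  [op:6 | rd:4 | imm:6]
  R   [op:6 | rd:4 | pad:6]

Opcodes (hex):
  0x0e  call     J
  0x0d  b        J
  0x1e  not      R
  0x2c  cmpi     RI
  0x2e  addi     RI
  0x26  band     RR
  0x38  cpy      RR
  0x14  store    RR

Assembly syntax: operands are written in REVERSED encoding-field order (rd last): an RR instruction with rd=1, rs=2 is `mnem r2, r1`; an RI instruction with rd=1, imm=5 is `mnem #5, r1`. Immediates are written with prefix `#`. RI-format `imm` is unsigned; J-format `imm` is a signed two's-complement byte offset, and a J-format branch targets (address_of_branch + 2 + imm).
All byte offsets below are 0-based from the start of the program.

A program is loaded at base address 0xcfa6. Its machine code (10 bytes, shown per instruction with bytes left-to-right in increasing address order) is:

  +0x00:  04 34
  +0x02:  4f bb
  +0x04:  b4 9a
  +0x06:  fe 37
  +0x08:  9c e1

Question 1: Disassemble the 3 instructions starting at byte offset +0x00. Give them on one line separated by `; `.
b #4; addi #15, r13; band r13, r10

off 0x00: read 04 34 as little → 0x3404
  top 6b → 0xd → b [J]
  imm: (w>>0)&0x3ff=0x4 → #4
off 0x02: read 4f bb as little → 0xbb4f
  top 6b → 0x2e → addi [RI]
  rd: (w>>6)&0xf=0xd → r13
  imm: (w>>0)&0x3f=0xf → #15
off 0x04: read b4 9a as little → 0x9ab4
  top 6b → 0x26 → band [RR]
  rd: (w>>6)&0xf=0xa → r10
  rs: (w>>2)&0xf=0xd → r13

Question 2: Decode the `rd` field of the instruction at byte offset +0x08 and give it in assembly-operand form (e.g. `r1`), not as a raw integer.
+0x08: 9c e1 ⇒ word 0xe19c (little)
  opcode bits[15:10]=0x38: cpy/RR
  [9:6] rd=6 = r6
  [5:2] rs=7 = r7

r6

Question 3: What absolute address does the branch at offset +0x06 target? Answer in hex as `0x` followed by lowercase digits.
0xcfac

@+06  little-endian(fe 37) = 0x37fe
  op=0x37fe>>10=0xd ⇒ b (J)
  imm: (w>>0)&0x3ff=0x3fe (s10→-2) → #-2
  target = base 0xcfa6 + off 0x06 + 2 + imm -2 = 0xcfac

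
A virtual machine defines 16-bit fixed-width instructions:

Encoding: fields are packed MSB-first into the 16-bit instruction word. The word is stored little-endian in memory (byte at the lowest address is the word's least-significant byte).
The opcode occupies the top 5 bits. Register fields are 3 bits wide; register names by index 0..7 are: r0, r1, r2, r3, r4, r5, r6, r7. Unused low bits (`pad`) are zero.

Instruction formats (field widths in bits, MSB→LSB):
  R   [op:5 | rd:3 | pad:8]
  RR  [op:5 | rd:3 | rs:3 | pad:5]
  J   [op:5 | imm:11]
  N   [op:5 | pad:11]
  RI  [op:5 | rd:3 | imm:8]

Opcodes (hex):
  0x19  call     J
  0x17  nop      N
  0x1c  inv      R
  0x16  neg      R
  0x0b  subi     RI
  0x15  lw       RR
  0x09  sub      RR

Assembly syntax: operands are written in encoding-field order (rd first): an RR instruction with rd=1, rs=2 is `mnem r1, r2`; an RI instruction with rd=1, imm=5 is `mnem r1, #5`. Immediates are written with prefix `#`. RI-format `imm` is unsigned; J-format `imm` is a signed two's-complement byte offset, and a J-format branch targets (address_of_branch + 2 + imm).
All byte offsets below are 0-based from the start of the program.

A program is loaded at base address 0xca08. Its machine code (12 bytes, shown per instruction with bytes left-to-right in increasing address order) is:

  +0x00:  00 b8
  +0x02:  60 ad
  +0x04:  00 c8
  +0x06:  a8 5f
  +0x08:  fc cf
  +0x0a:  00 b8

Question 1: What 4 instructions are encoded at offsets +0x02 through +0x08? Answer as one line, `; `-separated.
@+02  little-endian(60 ad) = 0xad60
  top 5b → 0x15 → lw [RR]
  [10:8] rd=5 = r5
  [7:5] rs=3 = r3
@+04  little-endian(00 c8) = 0xc800
  top 5b → 0x19 → call [J]
  [10:0] imm=0 = #0
@+06  little-endian(a8 5f) = 0x5fa8
  top 5b → 0xb → subi [RI]
  [10:8] rd=7 = r7
  [7:0] imm=168 = #168
@+08  little-endian(fc cf) = 0xcffc
  top 5b → 0x19 → call [J]
  [10:0] imm=2044 (s11→-4) = #-4

lw r5, r3; call #0; subi r7, #168; call #-4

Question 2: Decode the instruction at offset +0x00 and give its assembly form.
nop

+0x00: 00 b8 ⇒ word 0xb800 (little)
  op=0xb800>>11=0x17 ⇒ nop (N)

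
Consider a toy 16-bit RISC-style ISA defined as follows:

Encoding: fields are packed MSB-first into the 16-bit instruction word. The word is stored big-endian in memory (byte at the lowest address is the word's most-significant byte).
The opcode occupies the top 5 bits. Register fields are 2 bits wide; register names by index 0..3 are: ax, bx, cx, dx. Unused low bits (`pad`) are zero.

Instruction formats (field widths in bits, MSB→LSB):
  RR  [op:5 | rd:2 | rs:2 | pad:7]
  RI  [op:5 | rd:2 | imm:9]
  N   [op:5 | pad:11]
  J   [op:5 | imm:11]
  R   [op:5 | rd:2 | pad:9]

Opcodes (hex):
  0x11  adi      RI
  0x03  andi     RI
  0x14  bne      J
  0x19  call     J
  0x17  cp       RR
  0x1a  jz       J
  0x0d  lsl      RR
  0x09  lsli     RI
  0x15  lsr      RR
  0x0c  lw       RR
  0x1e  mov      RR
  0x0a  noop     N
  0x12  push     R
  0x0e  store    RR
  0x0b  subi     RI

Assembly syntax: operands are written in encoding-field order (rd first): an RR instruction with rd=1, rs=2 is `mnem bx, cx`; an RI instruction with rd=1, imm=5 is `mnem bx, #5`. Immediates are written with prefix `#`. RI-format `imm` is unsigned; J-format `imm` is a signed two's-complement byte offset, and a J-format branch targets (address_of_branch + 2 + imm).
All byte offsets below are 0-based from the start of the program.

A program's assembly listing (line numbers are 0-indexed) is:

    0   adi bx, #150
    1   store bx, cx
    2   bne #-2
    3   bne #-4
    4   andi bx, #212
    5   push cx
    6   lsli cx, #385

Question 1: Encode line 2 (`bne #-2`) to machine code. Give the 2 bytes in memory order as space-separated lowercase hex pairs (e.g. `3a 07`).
a7 fe

2. bne fields op=0x14:5|imm=-2:11 → word a7feh → a7 fe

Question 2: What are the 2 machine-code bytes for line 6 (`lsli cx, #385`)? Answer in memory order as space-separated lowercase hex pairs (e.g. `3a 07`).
4d 81

L6: lsli op=0x9:5|rd=2:2|imm=385:9 ⇒ 0x4d81 ⇒ big 4d 81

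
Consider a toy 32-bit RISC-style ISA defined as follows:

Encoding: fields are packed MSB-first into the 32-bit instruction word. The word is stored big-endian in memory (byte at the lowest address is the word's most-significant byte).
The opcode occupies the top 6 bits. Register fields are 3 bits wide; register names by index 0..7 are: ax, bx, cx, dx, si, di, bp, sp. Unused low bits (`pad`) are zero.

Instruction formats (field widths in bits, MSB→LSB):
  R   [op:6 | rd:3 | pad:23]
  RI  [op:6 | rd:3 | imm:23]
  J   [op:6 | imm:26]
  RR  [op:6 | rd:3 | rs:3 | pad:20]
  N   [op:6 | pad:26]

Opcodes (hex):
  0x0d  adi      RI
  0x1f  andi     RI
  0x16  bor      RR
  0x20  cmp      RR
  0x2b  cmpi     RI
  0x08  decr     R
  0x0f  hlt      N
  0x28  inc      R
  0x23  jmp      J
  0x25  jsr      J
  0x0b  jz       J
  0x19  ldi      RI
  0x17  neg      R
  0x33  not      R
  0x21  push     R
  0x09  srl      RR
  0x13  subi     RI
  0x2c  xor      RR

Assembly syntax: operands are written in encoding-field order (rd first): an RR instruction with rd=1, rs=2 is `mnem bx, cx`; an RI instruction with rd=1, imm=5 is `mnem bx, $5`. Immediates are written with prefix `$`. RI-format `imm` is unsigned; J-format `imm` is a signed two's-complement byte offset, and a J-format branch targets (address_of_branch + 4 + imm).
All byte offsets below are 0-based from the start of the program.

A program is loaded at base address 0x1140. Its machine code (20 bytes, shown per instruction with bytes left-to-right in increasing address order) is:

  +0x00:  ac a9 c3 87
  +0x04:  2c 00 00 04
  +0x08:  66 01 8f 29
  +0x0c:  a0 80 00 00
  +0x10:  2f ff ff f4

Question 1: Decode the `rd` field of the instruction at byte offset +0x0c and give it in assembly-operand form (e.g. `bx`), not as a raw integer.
@+0c  big-endian(a0 80 00 00) = 0xa0800000
  op=0xa0800000>>26=0x28 ⇒ inc (R)
  rd: (w>>23)&0x7=0x1 → bx

bx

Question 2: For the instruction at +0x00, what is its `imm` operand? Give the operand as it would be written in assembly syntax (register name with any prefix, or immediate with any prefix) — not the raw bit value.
$2737031

[00] ac a9 c3 87 → 0xaca9c387
  top 6b → 0x2b → cmpi [RI]
  [25:23] rd=1 = bx
  [22:0] imm=2737031 = $2737031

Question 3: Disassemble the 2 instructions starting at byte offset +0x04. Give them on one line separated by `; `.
[04] 2c 00 00 04 → 0x2c000004
  op=0x2c000004>>26=0xb ⇒ jz (J)
  imm@[25:0]=0x4 ⇒ $4
[08] 66 01 8f 29 → 0x66018f29
  op=0x66018f29>>26=0x19 ⇒ ldi (RI)
  rd@[25:23]=0x4 ⇒ si
  imm@[22:0]=0x18f29 ⇒ $102185

jz $4; ldi si, $102185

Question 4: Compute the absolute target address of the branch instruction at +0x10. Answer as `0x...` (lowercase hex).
[10] 2f ff ff f4 → 0x2ffffff4
  opcode bits[31:26]=0xb: jz/J
  [25:0] imm=67108852 (s26→-12) = $-12
  target = base 0x1140 + off 0x10 + 4 + imm -12 = 0x1148

0x1148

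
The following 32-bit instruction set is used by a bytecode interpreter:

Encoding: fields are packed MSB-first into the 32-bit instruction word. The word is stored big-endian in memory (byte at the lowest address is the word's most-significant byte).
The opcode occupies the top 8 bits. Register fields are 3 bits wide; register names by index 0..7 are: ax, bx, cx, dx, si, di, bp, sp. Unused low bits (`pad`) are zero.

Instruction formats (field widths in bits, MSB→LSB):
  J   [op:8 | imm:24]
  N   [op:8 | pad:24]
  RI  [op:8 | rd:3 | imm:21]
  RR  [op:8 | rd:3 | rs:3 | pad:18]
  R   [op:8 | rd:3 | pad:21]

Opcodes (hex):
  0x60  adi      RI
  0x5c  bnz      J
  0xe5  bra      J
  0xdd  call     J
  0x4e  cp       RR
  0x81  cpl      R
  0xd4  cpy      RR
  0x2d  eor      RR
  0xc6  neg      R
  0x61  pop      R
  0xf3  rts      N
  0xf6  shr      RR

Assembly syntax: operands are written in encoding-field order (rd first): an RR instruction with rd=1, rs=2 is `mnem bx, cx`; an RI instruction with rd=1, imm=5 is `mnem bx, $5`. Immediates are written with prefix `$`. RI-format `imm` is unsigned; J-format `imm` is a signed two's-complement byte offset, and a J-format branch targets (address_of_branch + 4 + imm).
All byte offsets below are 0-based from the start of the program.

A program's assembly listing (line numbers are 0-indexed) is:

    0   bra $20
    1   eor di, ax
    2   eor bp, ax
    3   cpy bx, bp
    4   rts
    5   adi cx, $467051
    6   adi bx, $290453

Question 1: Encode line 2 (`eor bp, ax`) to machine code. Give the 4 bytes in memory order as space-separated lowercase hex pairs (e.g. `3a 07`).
2d c0 00 00

L2: eor op=0x2d:8|rd=6:3|rs=0:3|pad=0:18 ⇒ 0x2dc00000 ⇒ big 2d c0 00 00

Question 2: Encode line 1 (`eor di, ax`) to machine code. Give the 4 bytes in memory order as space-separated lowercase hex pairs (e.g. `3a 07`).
line 1 (eor): pack op=0x2d:8|rd=5:3|rs=0:3|pad=0:18 = 0x2da00000; big→ 2d a0 00 00

2d a0 00 00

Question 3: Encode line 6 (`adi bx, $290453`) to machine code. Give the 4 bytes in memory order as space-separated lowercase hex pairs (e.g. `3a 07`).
60 24 6e 95

L6: adi op=0x60:8|rd=1:3|imm=290453:21 ⇒ 0x60246e95 ⇒ big 60 24 6e 95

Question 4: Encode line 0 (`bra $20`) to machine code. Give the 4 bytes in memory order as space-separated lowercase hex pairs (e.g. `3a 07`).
line 0 (bra): pack op=0xe5:8|imm=20:24 = 0xe5000014; big→ e5 00 00 14

e5 00 00 14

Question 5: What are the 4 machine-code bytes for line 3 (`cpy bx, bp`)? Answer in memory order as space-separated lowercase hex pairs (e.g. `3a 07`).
d4 38 00 00

3. cpy fields op=0xd4:8|rd=1:3|rs=6:3|pad=0:18 → word d4380000h → d4 38 00 00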